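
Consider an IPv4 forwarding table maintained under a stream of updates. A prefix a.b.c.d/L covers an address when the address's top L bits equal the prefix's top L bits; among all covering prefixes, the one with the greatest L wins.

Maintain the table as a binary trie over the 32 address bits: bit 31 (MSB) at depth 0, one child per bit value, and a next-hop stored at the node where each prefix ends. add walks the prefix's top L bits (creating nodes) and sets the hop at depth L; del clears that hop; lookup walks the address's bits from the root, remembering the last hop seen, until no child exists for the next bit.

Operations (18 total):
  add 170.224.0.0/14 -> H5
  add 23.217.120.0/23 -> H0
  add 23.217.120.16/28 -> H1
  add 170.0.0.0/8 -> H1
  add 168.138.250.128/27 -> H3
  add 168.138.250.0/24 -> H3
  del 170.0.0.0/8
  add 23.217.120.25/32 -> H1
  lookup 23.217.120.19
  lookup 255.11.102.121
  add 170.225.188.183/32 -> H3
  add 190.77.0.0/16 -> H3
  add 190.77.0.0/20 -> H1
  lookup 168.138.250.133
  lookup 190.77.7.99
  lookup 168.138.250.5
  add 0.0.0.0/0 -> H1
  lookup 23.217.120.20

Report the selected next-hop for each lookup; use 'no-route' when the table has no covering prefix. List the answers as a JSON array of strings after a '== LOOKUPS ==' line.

Apply in order:
  add 170.224.0.0/14 -> H5 at depth 14
  add 23.217.120.0/23 -> H0 at depth 23
  add 23.217.120.16/28 -> H1 at depth 28
  add 170.0.0.0/8 -> H1 at depth 8
  add 168.138.250.128/27 -> H3 at depth 27
  add 168.138.250.0/24 -> H3 at depth 24
  del 170.0.0.0/8 (clear depth 8)
  add 23.217.120.25/32 -> H1 at depth 32
  Q 23.217.120.19: descend 0001011111011001011110000001 ; hops seen [H0,H1] ; pick H1
  Q 255.11.102.121: descend 1 ; hops seen [∅] ; pick no-route
  add 170.225.188.183/32 -> H3 at depth 32
  add 190.77.0.0/16 -> H3 at depth 16
  add 190.77.0.0/20 -> H1 at depth 20
  Q 168.138.250.133: descend 101010001000101011111010100 ; hops seen [H3,H3] ; pick H3
  Q 190.77.7.99: descend 10111110010011010000 ; hops seen [H3,H1] ; pick H1
  Q 168.138.250.5: descend 101010001000101011111010 ; hops seen [H3] ; pick H3
  add 0.0.0.0/0 -> H1 at depth 0
  Q 23.217.120.20: descend 0001011111011001011110000001 ; hops seen [H1,H0,H1] ; pick H1

== LOOKUPS ==
["H1","no-route","H3","H1","H3","H1"]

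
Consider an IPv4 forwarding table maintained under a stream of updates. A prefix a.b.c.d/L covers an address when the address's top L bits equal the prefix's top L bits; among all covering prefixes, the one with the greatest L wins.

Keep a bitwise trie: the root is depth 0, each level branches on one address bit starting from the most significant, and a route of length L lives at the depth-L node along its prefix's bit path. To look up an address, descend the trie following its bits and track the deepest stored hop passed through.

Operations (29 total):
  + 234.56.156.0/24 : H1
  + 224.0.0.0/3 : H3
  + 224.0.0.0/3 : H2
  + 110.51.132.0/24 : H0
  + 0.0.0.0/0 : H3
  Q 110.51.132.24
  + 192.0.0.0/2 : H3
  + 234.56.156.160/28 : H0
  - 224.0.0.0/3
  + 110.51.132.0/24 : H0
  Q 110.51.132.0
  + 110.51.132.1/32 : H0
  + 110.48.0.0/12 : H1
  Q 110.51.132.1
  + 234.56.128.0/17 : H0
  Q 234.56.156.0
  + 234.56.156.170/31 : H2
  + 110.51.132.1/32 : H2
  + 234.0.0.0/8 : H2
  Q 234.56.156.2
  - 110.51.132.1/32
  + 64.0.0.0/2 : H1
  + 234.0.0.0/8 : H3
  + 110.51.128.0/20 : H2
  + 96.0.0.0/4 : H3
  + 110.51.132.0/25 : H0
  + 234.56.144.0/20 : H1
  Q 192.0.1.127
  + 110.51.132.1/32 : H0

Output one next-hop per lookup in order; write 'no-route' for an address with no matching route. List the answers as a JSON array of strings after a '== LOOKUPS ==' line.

Apply in order:
  add 234.56.156.0/24 -> H1 at depth 24
  add 224.0.0.0/3 -> H3 at depth 3
  add 224.0.0.0/3 -> H2 at depth 3
  add 110.51.132.0/24 -> H0 at depth 24
  add 0.0.0.0/0 -> H3 at depth 0
  Q 110.51.132.24: descend 011011100011001110000100 ; hops seen [H3,H0] ; pick H0
  add 192.0.0.0/2 -> H3 at depth 2
  add 234.56.156.160/28 -> H0 at depth 28
  - 224.0.0.0/3 clear@3
  add 110.51.132.0/24 -> H0 at depth 24
  Q 110.51.132.0: descend 011011100011001110000100 ; hops seen [H3,H0] ; pick H0
  add 110.51.132.1/32 -> H0 at depth 32
  add 110.48.0.0/12 -> H1 at depth 12
  Q 110.51.132.1: descend 01101110001100111000010000000001 ; hops seen [H3,H1,H0,H0] ; pick H0
  add 234.56.128.0/17 -> H0 at depth 17
  Q 234.56.156.0: descend 111010100011100010011100 ; hops seen [H3,H3,H0,H1] ; pick H1
  add 234.56.156.170/31 -> H2 at depth 31
  add 110.51.132.1/32 -> H2 at depth 32
  add 234.0.0.0/8 -> H2 at depth 8
  Q 234.56.156.2: descend 111010100011100010011100 ; hops seen [H3,H3,H2,H0,H1] ; pick H1
  - 110.51.132.1/32 clear@32
  add 64.0.0.0/2 -> H1 at depth 2
  add 234.0.0.0/8 -> H3 at depth 8
  add 110.51.128.0/20 -> H2 at depth 20
  add 96.0.0.0/4 -> H3 at depth 4
  add 110.51.132.0/25 -> H0 at depth 25
  add 234.56.144.0/20 -> H1 at depth 20
  Q 192.0.1.127: descend 11 ; hops seen [H3,H3] ; pick H3
  add 110.51.132.1/32 -> H0 at depth 32

== LOOKUPS ==
["H0","H0","H0","H1","H1","H3"]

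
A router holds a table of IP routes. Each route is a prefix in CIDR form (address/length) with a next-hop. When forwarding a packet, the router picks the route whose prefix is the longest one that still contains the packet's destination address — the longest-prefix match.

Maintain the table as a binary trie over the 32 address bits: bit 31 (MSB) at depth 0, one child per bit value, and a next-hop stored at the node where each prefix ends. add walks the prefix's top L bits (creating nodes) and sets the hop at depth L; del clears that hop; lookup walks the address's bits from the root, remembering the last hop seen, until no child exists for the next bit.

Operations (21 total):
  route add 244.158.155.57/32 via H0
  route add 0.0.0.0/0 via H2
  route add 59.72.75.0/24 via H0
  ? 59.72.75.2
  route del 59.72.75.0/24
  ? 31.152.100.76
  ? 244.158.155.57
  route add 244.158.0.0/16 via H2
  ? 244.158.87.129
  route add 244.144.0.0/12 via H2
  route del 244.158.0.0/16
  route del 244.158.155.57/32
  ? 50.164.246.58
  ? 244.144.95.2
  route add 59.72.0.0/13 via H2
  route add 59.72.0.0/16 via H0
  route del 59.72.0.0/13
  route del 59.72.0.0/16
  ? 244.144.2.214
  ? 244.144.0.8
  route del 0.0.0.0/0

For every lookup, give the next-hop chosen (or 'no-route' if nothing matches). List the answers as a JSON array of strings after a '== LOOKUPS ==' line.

Apply in order:
  + 244.158.155.57/32 (H0) depth=32
  + 0.0.0.0/0 (H2) depth=0
  + 59.72.75.0/24 (H0) depth=24
  lookup 59.72.75.2: bits 001110110100100001001011 walk d0:H2→d1:-→d2:-→d3:-→d4:-→d5:-→d6:-→d7:-→d8:-→d9:-→d10:-→d11:-→d12:-→d13:-→d14:-→d15:-→d16:-→d17:-→d18:-→d19:-→d20:-→d21:-→d22:-→d23:-→d24:H0 -> H0
  - 59.72.75.0/24 clear@24
  lookup 31.152.100.76: bits 00 walk d0:H2→d1:-→d2:- -> H2
  lookup 244.158.155.57: bits 11110100100111101001101100111001 walk d0:H2→d1:-→d2:-→d3:-→d4:-→d5:-→d6:-→d7:-→d8:-→d9:-→d10:-→d11:-→d12:-→d13:-→d14:-→d15:-→d16:-→d17:-→d18:-→d19:-→d20:-→d21:-→d22:-→d23:-→d24:-→d25:-→d26:-→d27:-→d28:-→d29:-→d30:-→d31:-→d32:H0 -> H0
  + 244.158.0.0/16 (H2) depth=16
  lookup 244.158.87.129: bits 1111010010011110 walk d0:H2→d1:-→d2:-→d3:-→d4:-→d5:-→d6:-→d7:-→d8:-→d9:-→d10:-→d11:-→d12:-→d13:-→d14:-→d15:-→d16:H2 -> H2
  + 244.144.0.0/12 (H2) depth=12
  - 244.158.0.0/16 clear@16
  - 244.158.155.57/32 clear@32
  lookup 50.164.246.58: bits 0011 walk d0:H2→d1:-→d2:-→d3:-→d4:- -> H2
  lookup 244.144.95.2: bits 111101001001 walk d0:H2→d1:-→d2:-→d3:-→d4:-→d5:-→d6:-→d7:-→d8:-→d9:-→d10:-→d11:-→d12:H2 -> H2
  + 59.72.0.0/13 (H2) depth=13
  + 59.72.0.0/16 (H0) depth=16
  - 59.72.0.0/13 clear@13
  - 59.72.0.0/16 clear@16
  lookup 244.144.2.214: bits 111101001001 walk d0:H2→d1:-→d2:-→d3:-→d4:-→d5:-→d6:-→d7:-→d8:-→d9:-→d10:-→d11:-→d12:H2 -> H2
  lookup 244.144.0.8: bits 111101001001 walk d0:H2→d1:-→d2:-→d3:-→d4:-→d5:-→d6:-→d7:-→d8:-→d9:-→d10:-→d11:-→d12:H2 -> H2
  - 0.0.0.0/0 clear@0

== LOOKUPS ==
["H0","H2","H0","H2","H2","H2","H2","H2"]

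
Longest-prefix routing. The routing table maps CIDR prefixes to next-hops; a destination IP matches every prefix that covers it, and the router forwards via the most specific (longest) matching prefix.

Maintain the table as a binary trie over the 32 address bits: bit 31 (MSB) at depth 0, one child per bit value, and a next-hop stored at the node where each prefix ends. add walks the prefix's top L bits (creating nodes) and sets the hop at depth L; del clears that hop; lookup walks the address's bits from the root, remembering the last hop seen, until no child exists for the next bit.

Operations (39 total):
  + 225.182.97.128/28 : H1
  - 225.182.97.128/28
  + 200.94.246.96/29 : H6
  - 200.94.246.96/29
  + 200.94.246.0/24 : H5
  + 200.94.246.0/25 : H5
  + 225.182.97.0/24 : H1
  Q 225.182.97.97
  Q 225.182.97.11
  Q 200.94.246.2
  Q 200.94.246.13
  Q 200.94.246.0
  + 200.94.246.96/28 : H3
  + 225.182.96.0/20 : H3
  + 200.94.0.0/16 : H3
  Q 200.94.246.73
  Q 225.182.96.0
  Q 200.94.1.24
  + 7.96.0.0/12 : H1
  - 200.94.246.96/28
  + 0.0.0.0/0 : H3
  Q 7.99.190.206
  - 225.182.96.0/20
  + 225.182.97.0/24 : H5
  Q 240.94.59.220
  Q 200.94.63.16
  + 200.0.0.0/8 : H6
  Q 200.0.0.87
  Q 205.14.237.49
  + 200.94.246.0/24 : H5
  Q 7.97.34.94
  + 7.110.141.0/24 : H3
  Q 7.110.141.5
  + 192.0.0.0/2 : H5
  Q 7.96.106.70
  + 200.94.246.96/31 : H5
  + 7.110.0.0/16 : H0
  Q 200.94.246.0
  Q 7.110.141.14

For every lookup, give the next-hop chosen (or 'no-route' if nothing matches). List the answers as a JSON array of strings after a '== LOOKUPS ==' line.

Process each operation:
  + 225.182.97.128/28 (H1) depth=28
  del 225.182.97.128/28 (clear depth 28)
  + 200.94.246.96/29 (H6) depth=29
  del 200.94.246.96/29 (clear depth 29)
  + 200.94.246.0/24 (H5) depth=24
  + 200.94.246.0/25 (H5) depth=25
  + 225.182.97.0/24 (H1) depth=24
  ? 225.182.97.97  path d0:-→d1:-→d2:-→d3:-→d4:-→d5:-→d6:-→d7:-→d8:-→d9:-→d10:-→d11:-→d12:-→d13:-→d14:-→d15:-→d16:-→d17:-→d18:-→d19:-→d20:-→d21:-→d22:-→d23:-→d24:H1  best=H1
  ? 225.182.97.11  path d0:-→d1:-→d2:-→d3:-→d4:-→d5:-→d6:-→d7:-→d8:-→d9:-→d10:-→d11:-→d12:-→d13:-→d14:-→d15:-→d16:-→d17:-→d18:-→d19:-→d20:-→d21:-→d22:-→d23:-→d24:H1  best=H1
  ? 200.94.246.2  path d0:-→d1:-→d2:-→d3:-→d4:-→d5:-→d6:-→d7:-→d8:-→d9:-→d10:-→d11:-→d12:-→d13:-→d14:-→d15:-→d16:-→d17:-→d18:-→d19:-→d20:-→d21:-→d22:-→d23:-→d24:H5→d25:H5  best=H5
  ? 200.94.246.13  path d0:-→d1:-→d2:-→d3:-→d4:-→d5:-→d6:-→d7:-→d8:-→d9:-→d10:-→d11:-→d12:-→d13:-→d14:-→d15:-→d16:-→d17:-→d18:-→d19:-→d20:-→d21:-→d22:-→d23:-→d24:H5→d25:H5  best=H5
  ? 200.94.246.0  path d0:-→d1:-→d2:-→d3:-→d4:-→d5:-→d6:-→d7:-→d8:-→d9:-→d10:-→d11:-→d12:-→d13:-→d14:-→d15:-→d16:-→d17:-→d18:-→d19:-→d20:-→d21:-→d22:-→d23:-→d24:H5→d25:H5  best=H5
  + 200.94.246.96/28 (H3) depth=28
  + 225.182.96.0/20 (H3) depth=20
  + 200.94.0.0/16 (H3) depth=16
  ? 200.94.246.73  path d0:-→d1:-→d2:-→d3:-→d4:-→d5:-→d6:-→d7:-→d8:-→d9:-→d10:-→d11:-→d12:-→d13:-→d14:-→d15:-→d16:H3→d17:-→d18:-→d19:-→d20:-→d21:-→d22:-→d23:-→d24:H5→d25:H5→d26:-  best=H5
  ? 225.182.96.0  path d0:-→d1:-→d2:-→d3:-→d4:-→d5:-→d6:-→d7:-→d8:-→d9:-→d10:-→d11:-→d12:-→d13:-→d14:-→d15:-→d16:-→d17:-→d18:-→d19:-→d20:H3→d21:-→d22:-→d23:-  best=H3
  ? 200.94.1.24  path d0:-→d1:-→d2:-→d3:-→d4:-→d5:-→d6:-→d7:-→d8:-→d9:-→d10:-→d11:-→d12:-→d13:-→d14:-→d15:-→d16:H3  best=H3
  + 7.96.0.0/12 (H1) depth=12
  del 200.94.246.96/28 (clear depth 28)
  + 0.0.0.0/0 (H3) depth=0
  ? 7.99.190.206  path d0:H3→d1:-→d2:-→d3:-→d4:-→d5:-→d6:-→d7:-→d8:-→d9:-→d10:-→d11:-→d12:H1  best=H1
  del 225.182.96.0/20 (clear depth 20)
  + 225.182.97.0/24 (H5) depth=24
  ? 240.94.59.220  path d0:H3→d1:-→d2:-→d3:-  best=H3
  ? 200.94.63.16  path d0:H3→d1:-→d2:-→d3:-→d4:-→d5:-→d6:-→d7:-→d8:-→d9:-→d10:-→d11:-→d12:-→d13:-→d14:-→d15:-→d16:H3  best=H3
  + 200.0.0.0/8 (H6) depth=8
  ? 200.0.0.87  path d0:H3→d1:-→d2:-→d3:-→d4:-→d5:-→d6:-→d7:-→d8:H6→d9:-  best=H6
  ? 205.14.237.49  path d0:H3→d1:-→d2:-→d3:-→d4:-→d5:-  best=H3
  + 200.94.246.0/24 (H5) depth=24
  ? 7.97.34.94  path d0:H3→d1:-→d2:-→d3:-→d4:-→d5:-→d6:-→d7:-→d8:-→d9:-→d10:-→d11:-→d12:H1  best=H1
  + 7.110.141.0/24 (H3) depth=24
  ? 7.110.141.5  path d0:H3→d1:-→d2:-→d3:-→d4:-→d5:-→d6:-→d7:-→d8:-→d9:-→d10:-→d11:-→d12:H1→d13:-→d14:-→d15:-→d16:-→d17:-→d18:-→d19:-→d20:-→d21:-→d22:-→d23:-→d24:H3  best=H3
  + 192.0.0.0/2 (H5) depth=2
  ? 7.96.106.70  path d0:H3→d1:-→d2:-→d3:-→d4:-→d5:-→d6:-→d7:-→d8:-→d9:-→d10:-→d11:-→d12:H1  best=H1
  + 200.94.246.96/31 (H5) depth=31
  + 7.110.0.0/16 (H0) depth=16
  ? 200.94.246.0  path d0:H3→d1:-→d2:H5→d3:-→d4:-→d5:-→d6:-→d7:-→d8:H6→d9:-→d10:-→d11:-→d12:-→d13:-→d14:-→d15:-→d16:H3→d17:-→d18:-→d19:-→d20:-→d21:-→d22:-→d23:-→d24:H5→d25:H5  best=H5
  ? 7.110.141.14  path d0:H3→d1:-→d2:-→d3:-→d4:-→d5:-→d6:-→d7:-→d8:-→d9:-→d10:-→d11:-→d12:H1→d13:-→d14:-→d15:-→d16:H0→d17:-→d18:-→d19:-→d20:-→d21:-→d22:-→d23:-→d24:H3  best=H3

== LOOKUPS ==
["H1","H1","H5","H5","H5","H5","H3","H3","H1","H3","H3","H6","H3","H1","H3","H1","H5","H3"]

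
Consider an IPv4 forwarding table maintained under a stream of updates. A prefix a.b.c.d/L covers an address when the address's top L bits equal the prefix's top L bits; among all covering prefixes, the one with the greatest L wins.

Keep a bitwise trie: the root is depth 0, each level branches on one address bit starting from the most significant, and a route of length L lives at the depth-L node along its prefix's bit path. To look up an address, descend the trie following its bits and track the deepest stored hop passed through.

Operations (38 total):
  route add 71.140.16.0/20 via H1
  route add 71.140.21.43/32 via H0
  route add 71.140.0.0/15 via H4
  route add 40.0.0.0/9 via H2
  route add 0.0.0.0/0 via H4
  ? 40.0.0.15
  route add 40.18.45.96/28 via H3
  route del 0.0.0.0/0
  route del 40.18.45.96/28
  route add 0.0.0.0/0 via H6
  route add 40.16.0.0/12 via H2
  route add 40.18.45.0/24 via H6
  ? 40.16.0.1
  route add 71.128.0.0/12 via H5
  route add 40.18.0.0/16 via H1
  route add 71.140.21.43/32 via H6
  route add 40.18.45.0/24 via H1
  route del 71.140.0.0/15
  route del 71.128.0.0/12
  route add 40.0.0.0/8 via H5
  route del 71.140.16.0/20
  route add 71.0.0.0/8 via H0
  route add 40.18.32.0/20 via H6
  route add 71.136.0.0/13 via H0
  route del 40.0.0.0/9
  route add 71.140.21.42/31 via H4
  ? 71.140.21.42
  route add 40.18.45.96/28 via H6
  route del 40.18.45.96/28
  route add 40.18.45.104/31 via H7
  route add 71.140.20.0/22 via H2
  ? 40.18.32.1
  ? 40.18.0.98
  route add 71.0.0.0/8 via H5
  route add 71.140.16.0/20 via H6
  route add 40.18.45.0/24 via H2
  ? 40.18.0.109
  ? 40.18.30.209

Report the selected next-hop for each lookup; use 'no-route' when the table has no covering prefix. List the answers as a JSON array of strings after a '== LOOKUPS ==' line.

Process each operation:
  + 71.140.16.0/20 (H1) depth=20
  + 71.140.21.43/32 (H0) depth=32
  + 71.140.0.0/15 (H4) depth=15
  + 40.0.0.0/9 (H2) depth=9
  + 0.0.0.0/0 (H4) depth=0
  lookup 40.0.0.15: bits 001010000 walk d0:H4→d1:-→d2:-→d3:-→d4:-→d5:-→d6:-→d7:-→d8:-→d9:H2 -> H2
  + 40.18.45.96/28 (H3) depth=28
  del 0.0.0.0/0 (clear depth 0)
  del 40.18.45.96/28 (clear depth 28)
  + 0.0.0.0/0 (H6) depth=0
  + 40.16.0.0/12 (H2) depth=12
  + 40.18.45.0/24 (H6) depth=24
  lookup 40.16.0.1: bits 00101000000100 walk d0:H6→d1:-→d2:-→d3:-→d4:-→d5:-→d6:-→d7:-→d8:-→d9:H2→d10:-→d11:-→d12:H2→d13:-→d14:- -> H2
  + 71.128.0.0/12 (H5) depth=12
  + 40.18.0.0/16 (H1) depth=16
  + 71.140.21.43/32 (H6) depth=32
  + 40.18.45.0/24 (H1) depth=24
  del 71.140.0.0/15 (clear depth 15)
  del 71.128.0.0/12 (clear depth 12)
  + 40.0.0.0/8 (H5) depth=8
  del 71.140.16.0/20 (clear depth 20)
  + 71.0.0.0/8 (H0) depth=8
  + 40.18.32.0/20 (H6) depth=20
  + 71.136.0.0/13 (H0) depth=13
  del 40.0.0.0/9 (clear depth 9)
  + 71.140.21.42/31 (H4) depth=31
  lookup 71.140.21.42: bits 0100011110001100000101010010101 walk d0:H6→d1:-→d2:-→d3:-→d4:-→d5:-→d6:-→d7:-→d8:H0→d9:-→d10:-→d11:-→d12:-→d13:H0→d14:-→d15:-→d16:-→d17:-→d18:-→d19:-→d20:-→d21:-→d22:-→d23:-→d24:-→d25:-→d26:-→d27:-→d28:-→d29:-→d30:-→d31:H4 -> H4
  + 40.18.45.96/28 (H6) depth=28
  del 40.18.45.96/28 (clear depth 28)
  + 40.18.45.104/31 (H7) depth=31
  + 71.140.20.0/22 (H2) depth=22
  lookup 40.18.32.1: bits 00101000000100100010 walk d0:H6→d1:-→d2:-→d3:-→d4:-→d5:-→d6:-→d7:-→d8:H5→d9:-→d10:-→d11:-→d12:H2→d13:-→d14:-→d15:-→d16:H1→d17:-→d18:-→d19:-→d20:H6 -> H6
  lookup 40.18.0.98: bits 001010000001001000 walk d0:H6→d1:-→d2:-→d3:-→d4:-→d5:-→d6:-→d7:-→d8:H5→d9:-→d10:-→d11:-→d12:H2→d13:-→d14:-→d15:-→d16:H1→d17:-→d18:- -> H1
  + 71.0.0.0/8 (H5) depth=8
  + 71.140.16.0/20 (H6) depth=20
  + 40.18.45.0/24 (H2) depth=24
  lookup 40.18.0.109: bits 001010000001001000 walk d0:H6→d1:-→d2:-→d3:-→d4:-→d5:-→d6:-→d7:-→d8:H5→d9:-→d10:-→d11:-→d12:H2→d13:-→d14:-→d15:-→d16:H1→d17:-→d18:- -> H1
  lookup 40.18.30.209: bits 001010000001001000 walk d0:H6→d1:-→d2:-→d3:-→d4:-→d5:-→d6:-→d7:-→d8:H5→d9:-→d10:-→d11:-→d12:H2→d13:-→d14:-→d15:-→d16:H1→d17:-→d18:- -> H1

== LOOKUPS ==
["H2","H2","H4","H6","H1","H1","H1"]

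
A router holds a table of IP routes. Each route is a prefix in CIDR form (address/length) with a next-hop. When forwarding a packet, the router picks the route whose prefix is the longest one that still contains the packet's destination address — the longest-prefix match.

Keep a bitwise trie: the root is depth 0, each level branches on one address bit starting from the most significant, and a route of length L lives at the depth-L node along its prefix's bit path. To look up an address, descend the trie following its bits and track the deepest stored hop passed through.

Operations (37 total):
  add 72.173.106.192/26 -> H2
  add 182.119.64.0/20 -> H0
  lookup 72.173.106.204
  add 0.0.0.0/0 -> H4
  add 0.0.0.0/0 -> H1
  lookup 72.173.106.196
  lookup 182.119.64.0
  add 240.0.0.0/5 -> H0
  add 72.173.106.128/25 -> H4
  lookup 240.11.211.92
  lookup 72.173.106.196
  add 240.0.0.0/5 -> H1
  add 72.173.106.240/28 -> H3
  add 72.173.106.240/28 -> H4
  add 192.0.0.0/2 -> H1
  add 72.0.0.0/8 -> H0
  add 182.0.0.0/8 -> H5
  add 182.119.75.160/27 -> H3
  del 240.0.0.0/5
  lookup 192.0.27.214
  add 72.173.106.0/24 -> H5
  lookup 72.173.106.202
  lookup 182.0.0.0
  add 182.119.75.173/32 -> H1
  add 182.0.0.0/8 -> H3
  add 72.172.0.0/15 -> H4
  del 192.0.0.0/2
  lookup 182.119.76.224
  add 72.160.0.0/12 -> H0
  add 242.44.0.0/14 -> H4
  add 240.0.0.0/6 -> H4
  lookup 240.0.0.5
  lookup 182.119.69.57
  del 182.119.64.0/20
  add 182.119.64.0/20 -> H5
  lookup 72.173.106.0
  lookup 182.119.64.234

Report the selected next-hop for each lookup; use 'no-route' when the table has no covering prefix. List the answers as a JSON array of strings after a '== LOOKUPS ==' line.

Trace:
  add 72.173.106.192/26 -> H2 at depth 26
  add 182.119.64.0/20 -> H0 at depth 20
  ? 72.173.106.204  path d0:-→d1:-→d2:-→d3:-→d4:-→d5:-→d6:-→d7:-→d8:-→d9:-→d10:-→d11:-→d12:-→d13:-→d14:-→d15:-→d16:-→d17:-→d18:-→d19:-→d20:-→d21:-→d22:-→d23:-→d24:-→d25:-→d26:H2  best=H2
  add 0.0.0.0/0 -> H4 at depth 0
  add 0.0.0.0/0 -> H1 at depth 0
  ? 72.173.106.196  path d0:H1→d1:-→d2:-→d3:-→d4:-→d5:-→d6:-→d7:-→d8:-→d9:-→d10:-→d11:-→d12:-→d13:-→d14:-→d15:-→d16:-→d17:-→d18:-→d19:-→d20:-→d21:-→d22:-→d23:-→d24:-→d25:-→d26:H2  best=H2
  ? 182.119.64.0  path d0:H1→d1:-→d2:-→d3:-→d4:-→d5:-→d6:-→d7:-→d8:-→d9:-→d10:-→d11:-→d12:-→d13:-→d14:-→d15:-→d16:-→d17:-→d18:-→d19:-→d20:H0  best=H0
  add 240.0.0.0/5 -> H0 at depth 5
  add 72.173.106.128/25 -> H4 at depth 25
  ? 240.11.211.92  path d0:H1→d1:-→d2:-→d3:-→d4:-→d5:H0  best=H0
  ? 72.173.106.196  path d0:H1→d1:-→d2:-→d3:-→d4:-→d5:-→d6:-→d7:-→d8:-→d9:-→d10:-→d11:-→d12:-→d13:-→d14:-→d15:-→d16:-→d17:-→d18:-→d19:-→d20:-→d21:-→d22:-→d23:-→d24:-→d25:H4→d26:H2  best=H2
  add 240.0.0.0/5 -> H1 at depth 5
  add 72.173.106.240/28 -> H3 at depth 28
  add 72.173.106.240/28 -> H4 at depth 28
  add 192.0.0.0/2 -> H1 at depth 2
  add 72.0.0.0/8 -> H0 at depth 8
  add 182.0.0.0/8 -> H5 at depth 8
  add 182.119.75.160/27 -> H3 at depth 27
  del 240.0.0.0/5 (clear depth 5)
  ? 192.0.27.214  path d0:H1→d1:-→d2:H1  best=H1
  add 72.173.106.0/24 -> H5 at depth 24
  ? 72.173.106.202  path d0:H1→d1:-→d2:-→d3:-→d4:-→d5:-→d6:-→d7:-→d8:H0→d9:-→d10:-→d11:-→d12:-→d13:-→d14:-→d15:-→d16:-→d17:-→d18:-→d19:-→d20:-→d21:-→d22:-→d23:-→d24:H5→d25:H4→d26:H2  best=H2
  ? 182.0.0.0  path d0:H1→d1:-→d2:-→d3:-→d4:-→d5:-→d6:-→d7:-→d8:H5→d9:-  best=H5
  add 182.119.75.173/32 -> H1 at depth 32
  add 182.0.0.0/8 -> H3 at depth 8
  add 72.172.0.0/15 -> H4 at depth 15
  del 192.0.0.0/2 (clear depth 2)
  ? 182.119.76.224  path d0:H1→d1:-→d2:-→d3:-→d4:-→d5:-→d6:-→d7:-→d8:H3→d9:-→d10:-→d11:-→d12:-→d13:-→d14:-→d15:-→d16:-→d17:-→d18:-→d19:-→d20:H0→d21:-  best=H0
  add 72.160.0.0/12 -> H0 at depth 12
  add 242.44.0.0/14 -> H4 at depth 14
  add 240.0.0.0/6 -> H4 at depth 6
  ? 240.0.0.5  path d0:H1→d1:-→d2:-→d3:-→d4:-→d5:-→d6:H4  best=H4
  ? 182.119.69.57  path d0:H1→d1:-→d2:-→d3:-→d4:-→d5:-→d6:-→d7:-→d8:H3→d9:-→d10:-→d11:-→d12:-→d13:-→d14:-→d15:-→d16:-→d17:-→d18:-→d19:-→d20:H0  best=H0
  del 182.119.64.0/20 (clear depth 20)
  add 182.119.64.0/20 -> H5 at depth 20
  ? 72.173.106.0  path d0:H1→d1:-→d2:-→d3:-→d4:-→d5:-→d6:-→d7:-→d8:H0→d9:-→d10:-→d11:-→d12:H0→d13:-→d14:-→d15:H4→d16:-→d17:-→d18:-→d19:-→d20:-→d21:-→d22:-→d23:-→d24:H5  best=H5
  ? 182.119.64.234  path d0:H1→d1:-→d2:-→d3:-→d4:-→d5:-→d6:-→d7:-→d8:H3→d9:-→d10:-→d11:-→d12:-→d13:-→d14:-→d15:-→d16:-→d17:-→d18:-→d19:-→d20:H5  best=H5

== LOOKUPS ==
["H2","H2","H0","H0","H2","H1","H2","H5","H0","H4","H0","H5","H5"]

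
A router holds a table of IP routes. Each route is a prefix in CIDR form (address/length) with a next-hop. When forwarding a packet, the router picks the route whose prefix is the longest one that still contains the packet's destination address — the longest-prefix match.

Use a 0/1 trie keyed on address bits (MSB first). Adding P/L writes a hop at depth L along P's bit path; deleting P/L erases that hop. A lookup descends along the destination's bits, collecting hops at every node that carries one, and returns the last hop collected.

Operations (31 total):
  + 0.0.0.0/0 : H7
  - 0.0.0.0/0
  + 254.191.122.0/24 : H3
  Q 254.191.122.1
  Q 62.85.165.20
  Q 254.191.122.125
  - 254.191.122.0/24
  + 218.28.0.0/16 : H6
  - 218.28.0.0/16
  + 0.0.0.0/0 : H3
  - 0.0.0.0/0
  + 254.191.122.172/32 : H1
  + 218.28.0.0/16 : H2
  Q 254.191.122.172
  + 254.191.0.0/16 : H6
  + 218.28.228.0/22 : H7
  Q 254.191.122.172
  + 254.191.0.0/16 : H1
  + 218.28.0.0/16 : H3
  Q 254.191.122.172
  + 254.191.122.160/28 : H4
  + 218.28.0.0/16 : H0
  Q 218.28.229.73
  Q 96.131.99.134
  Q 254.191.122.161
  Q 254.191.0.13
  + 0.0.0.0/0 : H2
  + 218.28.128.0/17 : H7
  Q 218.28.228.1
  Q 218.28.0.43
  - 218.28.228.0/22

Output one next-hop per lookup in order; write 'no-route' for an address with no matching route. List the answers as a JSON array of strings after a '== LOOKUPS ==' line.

Process each operation:
  + 0.0.0.0/0 (H7) depth=0
  - 0.0.0.0/0 clear@0
  + 254.191.122.0/24 (H3) depth=24
  ? 254.191.122.1  path d0:-→d1:-→d2:-→d3:-→d4:-→d5:-→d6:-→d7:-→d8:-→d9:-→d10:-→d11:-→d12:-→d13:-→d14:-→d15:-→d16:-→d17:-→d18:-→d19:-→d20:-→d21:-→d22:-→d23:-→d24:H3  best=H3
  ? 62.85.165.20  path d0:-  best=no-route
  ? 254.191.122.125  path d0:-→d1:-→d2:-→d3:-→d4:-→d5:-→d6:-→d7:-→d8:-→d9:-→d10:-→d11:-→d12:-→d13:-→d14:-→d15:-→d16:-→d17:-→d18:-→d19:-→d20:-→d21:-→d22:-→d23:-→d24:H3  best=H3
  - 254.191.122.0/24 clear@24
  + 218.28.0.0/16 (H6) depth=16
  - 218.28.0.0/16 clear@16
  + 0.0.0.0/0 (H3) depth=0
  - 0.0.0.0/0 clear@0
  + 254.191.122.172/32 (H1) depth=32
  + 218.28.0.0/16 (H2) depth=16
  ? 254.191.122.172  path d0:-→d1:-→d2:-→d3:-→d4:-→d5:-→d6:-→d7:-→d8:-→d9:-→d10:-→d11:-→d12:-→d13:-→d14:-→d15:-→d16:-→d17:-→d18:-→d19:-→d20:-→d21:-→d22:-→d23:-→d24:-→d25:-→d26:-→d27:-→d28:-→d29:-→d30:-→d31:-→d32:H1  best=H1
  + 254.191.0.0/16 (H6) depth=16
  + 218.28.228.0/22 (H7) depth=22
  ? 254.191.122.172  path d0:-→d1:-→d2:-→d3:-→d4:-→d5:-→d6:-→d7:-→d8:-→d9:-→d10:-→d11:-→d12:-→d13:-→d14:-→d15:-→d16:H6→d17:-→d18:-→d19:-→d20:-→d21:-→d22:-→d23:-→d24:-→d25:-→d26:-→d27:-→d28:-→d29:-→d30:-→d31:-→d32:H1  best=H1
  + 254.191.0.0/16 (H1) depth=16
  + 218.28.0.0/16 (H3) depth=16
  ? 254.191.122.172  path d0:-→d1:-→d2:-→d3:-→d4:-→d5:-→d6:-→d7:-→d8:-→d9:-→d10:-→d11:-→d12:-→d13:-→d14:-→d15:-→d16:H1→d17:-→d18:-→d19:-→d20:-→d21:-→d22:-→d23:-→d24:-→d25:-→d26:-→d27:-→d28:-→d29:-→d30:-→d31:-→d32:H1  best=H1
  + 254.191.122.160/28 (H4) depth=28
  + 218.28.0.0/16 (H0) depth=16
  ? 218.28.229.73  path d0:-→d1:-→d2:-→d3:-→d4:-→d5:-→d6:-→d7:-→d8:-→d9:-→d10:-→d11:-→d12:-→d13:-→d14:-→d15:-→d16:H0→d17:-→d18:-→d19:-→d20:-→d21:-→d22:H7  best=H7
  ? 96.131.99.134  path d0:-  best=no-route
  ? 254.191.122.161  path d0:-→d1:-→d2:-→d3:-→d4:-→d5:-→d6:-→d7:-→d8:-→d9:-→d10:-→d11:-→d12:-→d13:-→d14:-→d15:-→d16:H1→d17:-→d18:-→d19:-→d20:-→d21:-→d22:-→d23:-→d24:-→d25:-→d26:-→d27:-→d28:H4  best=H4
  ? 254.191.0.13  path d0:-→d1:-→d2:-→d3:-→d4:-→d5:-→d6:-→d7:-→d8:-→d9:-→d10:-→d11:-→d12:-→d13:-→d14:-→d15:-→d16:H1→d17:-  best=H1
  + 0.0.0.0/0 (H2) depth=0
  + 218.28.128.0/17 (H7) depth=17
  ? 218.28.228.1  path d0:H2→d1:-→d2:-→d3:-→d4:-→d5:-→d6:-→d7:-→d8:-→d9:-→d10:-→d11:-→d12:-→d13:-→d14:-→d15:-→d16:H0→d17:H7→d18:-→d19:-→d20:-→d21:-→d22:H7  best=H7
  ? 218.28.0.43  path d0:H2→d1:-→d2:-→d3:-→d4:-→d5:-→d6:-→d7:-→d8:-→d9:-→d10:-→d11:-→d12:-→d13:-→d14:-→d15:-→d16:H0  best=H0
  - 218.28.228.0/22 clear@22

== LOOKUPS ==
["H3","no-route","H3","H1","H1","H1","H7","no-route","H4","H1","H7","H0"]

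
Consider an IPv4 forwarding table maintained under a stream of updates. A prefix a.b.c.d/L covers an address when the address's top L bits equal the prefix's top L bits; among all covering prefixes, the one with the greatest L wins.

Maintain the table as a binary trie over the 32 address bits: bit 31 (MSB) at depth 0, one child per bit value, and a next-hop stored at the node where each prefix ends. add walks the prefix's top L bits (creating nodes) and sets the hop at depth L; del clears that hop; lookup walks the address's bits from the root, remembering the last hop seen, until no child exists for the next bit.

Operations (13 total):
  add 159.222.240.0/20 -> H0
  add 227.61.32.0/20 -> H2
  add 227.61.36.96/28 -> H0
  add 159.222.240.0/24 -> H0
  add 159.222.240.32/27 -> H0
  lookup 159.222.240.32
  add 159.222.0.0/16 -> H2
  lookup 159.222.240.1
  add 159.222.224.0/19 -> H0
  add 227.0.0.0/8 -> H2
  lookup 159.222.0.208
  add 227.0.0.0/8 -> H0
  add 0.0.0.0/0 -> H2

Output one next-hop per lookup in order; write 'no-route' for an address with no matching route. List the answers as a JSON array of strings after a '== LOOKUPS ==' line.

Process each operation:
  add 159.222.240.0/20 -> H0 at depth 20
  add 227.61.32.0/20 -> H2 at depth 20
  add 227.61.36.96/28 -> H0 at depth 28
  add 159.222.240.0/24 -> H0 at depth 24
  add 159.222.240.32/27 -> H0 at depth 27
  Q 159.222.240.32: descend 100111111101111011110000001 ; hops seen [H0,H0,H0] ; pick H0
  add 159.222.0.0/16 -> H2 at depth 16
  Q 159.222.240.1: descend 10011111110111101111000000 ; hops seen [H2,H0,H0] ; pick H0
  add 159.222.224.0/19 -> H0 at depth 19
  add 227.0.0.0/8 -> H2 at depth 8
  Q 159.222.0.208: descend 1001111111011110 ; hops seen [H2] ; pick H2
  add 227.0.0.0/8 -> H0 at depth 8
  add 0.0.0.0/0 -> H2 at depth 0

== LOOKUPS ==
["H0","H0","H2"]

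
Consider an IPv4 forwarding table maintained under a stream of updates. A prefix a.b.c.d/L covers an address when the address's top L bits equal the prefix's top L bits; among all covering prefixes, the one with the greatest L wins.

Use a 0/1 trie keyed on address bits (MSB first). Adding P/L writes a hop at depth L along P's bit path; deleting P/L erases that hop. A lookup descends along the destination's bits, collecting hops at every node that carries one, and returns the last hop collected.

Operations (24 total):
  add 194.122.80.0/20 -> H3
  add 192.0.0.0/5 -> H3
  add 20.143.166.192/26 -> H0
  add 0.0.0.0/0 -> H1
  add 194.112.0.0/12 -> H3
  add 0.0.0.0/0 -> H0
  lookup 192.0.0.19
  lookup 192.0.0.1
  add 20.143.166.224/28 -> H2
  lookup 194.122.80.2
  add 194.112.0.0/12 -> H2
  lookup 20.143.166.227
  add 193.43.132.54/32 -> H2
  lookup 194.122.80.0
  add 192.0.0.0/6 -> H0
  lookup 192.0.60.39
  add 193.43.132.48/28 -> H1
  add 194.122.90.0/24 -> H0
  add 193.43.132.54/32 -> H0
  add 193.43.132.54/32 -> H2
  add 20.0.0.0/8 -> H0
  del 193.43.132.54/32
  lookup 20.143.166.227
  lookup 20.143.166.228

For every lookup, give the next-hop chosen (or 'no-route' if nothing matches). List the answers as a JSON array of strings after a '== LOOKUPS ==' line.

Trace:
  add 194.122.80.0/20 -> H3 at depth 20
  add 192.0.0.0/5 -> H3 at depth 5
  add 20.143.166.192/26 -> H0 at depth 26
  add 0.0.0.0/0 -> H1 at depth 0
  add 194.112.0.0/12 -> H3 at depth 12
  add 0.0.0.0/0 -> H0 at depth 0
  ? 192.0.0.19  path d0:H0→d1:-→d2:-→d3:-→d4:-→d5:H3→d6:-  best=H3
  ? 192.0.0.1  path d0:H0→d1:-→d2:-→d3:-→d4:-→d5:H3→d6:-  best=H3
  add 20.143.166.224/28 -> H2 at depth 28
  ? 194.122.80.2  path d0:H0→d1:-→d2:-→d3:-→d4:-→d5:H3→d6:-→d7:-→d8:-→d9:-→d10:-→d11:-→d12:H3→d13:-→d14:-→d15:-→d16:-→d17:-→d18:-→d19:-→d20:H3  best=H3
  add 194.112.0.0/12 -> H2 at depth 12
  ? 20.143.166.227  path d0:H0→d1:-→d2:-→d3:-→d4:-→d5:-→d6:-→d7:-→d8:-→d9:-→d10:-→d11:-→d12:-→d13:-→d14:-→d15:-→d16:-→d17:-→d18:-→d19:-→d20:-→d21:-→d22:-→d23:-→d24:-→d25:-→d26:H0→d27:-→d28:H2  best=H2
  add 193.43.132.54/32 -> H2 at depth 32
  ? 194.122.80.0  path d0:H0→d1:-→d2:-→d3:-→d4:-→d5:H3→d6:-→d7:-→d8:-→d9:-→d10:-→d11:-→d12:H2→d13:-→d14:-→d15:-→d16:-→d17:-→d18:-→d19:-→d20:H3  best=H3
  add 192.0.0.0/6 -> H0 at depth 6
  ? 192.0.60.39  path d0:H0→d1:-→d2:-→d3:-→d4:-→d5:H3→d6:H0→d7:-  best=H0
  add 193.43.132.48/28 -> H1 at depth 28
  add 194.122.90.0/24 -> H0 at depth 24
  add 193.43.132.54/32 -> H0 at depth 32
  add 193.43.132.54/32 -> H2 at depth 32
  add 20.0.0.0/8 -> H0 at depth 8
  - 193.43.132.54/32 clear@32
  ? 20.143.166.227  path d0:H0→d1:-→d2:-→d3:-→d4:-→d5:-→d6:-→d7:-→d8:H0→d9:-→d10:-→d11:-→d12:-→d13:-→d14:-→d15:-→d16:-→d17:-→d18:-→d19:-→d20:-→d21:-→d22:-→d23:-→d24:-→d25:-→d26:H0→d27:-→d28:H2  best=H2
  ? 20.143.166.228  path d0:H0→d1:-→d2:-→d3:-→d4:-→d5:-→d6:-→d7:-→d8:H0→d9:-→d10:-→d11:-→d12:-→d13:-→d14:-→d15:-→d16:-→d17:-→d18:-→d19:-→d20:-→d21:-→d22:-→d23:-→d24:-→d25:-→d26:H0→d27:-→d28:H2  best=H2

== LOOKUPS ==
["H3","H3","H3","H2","H3","H0","H2","H2"]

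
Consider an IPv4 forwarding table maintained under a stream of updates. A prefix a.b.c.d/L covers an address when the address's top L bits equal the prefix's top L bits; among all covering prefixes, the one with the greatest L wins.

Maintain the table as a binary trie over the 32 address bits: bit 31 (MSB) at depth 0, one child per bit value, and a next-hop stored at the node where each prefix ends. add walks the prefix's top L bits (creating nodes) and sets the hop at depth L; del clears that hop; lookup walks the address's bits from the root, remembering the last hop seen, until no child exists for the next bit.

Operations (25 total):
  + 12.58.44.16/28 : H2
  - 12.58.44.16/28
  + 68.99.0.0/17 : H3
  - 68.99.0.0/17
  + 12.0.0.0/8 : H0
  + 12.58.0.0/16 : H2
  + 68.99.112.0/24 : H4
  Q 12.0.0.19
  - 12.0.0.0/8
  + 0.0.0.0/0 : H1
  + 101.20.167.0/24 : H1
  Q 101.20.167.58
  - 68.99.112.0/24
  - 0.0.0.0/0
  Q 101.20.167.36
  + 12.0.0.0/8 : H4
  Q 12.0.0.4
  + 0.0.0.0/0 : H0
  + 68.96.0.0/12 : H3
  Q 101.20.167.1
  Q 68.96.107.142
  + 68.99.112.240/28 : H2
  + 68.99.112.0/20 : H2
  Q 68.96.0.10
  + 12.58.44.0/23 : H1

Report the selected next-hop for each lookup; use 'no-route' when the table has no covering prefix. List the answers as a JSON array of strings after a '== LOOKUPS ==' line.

Apply in order:
  + 12.58.44.16/28 (H2) depth=28
  - 12.58.44.16/28 clear@28
  + 68.99.0.0/17 (H3) depth=17
  - 68.99.0.0/17 clear@17
  + 12.0.0.0/8 (H0) depth=8
  + 12.58.0.0/16 (H2) depth=16
  + 68.99.112.0/24 (H4) depth=24
  Q 12.0.0.19: descend 0000110000 ; hops seen [H0] ; pick H0
  - 12.0.0.0/8 clear@8
  + 0.0.0.0/0 (H1) depth=0
  + 101.20.167.0/24 (H1) depth=24
  Q 101.20.167.58: descend 011001010001010010100111 ; hops seen [H1,H1] ; pick H1
  - 68.99.112.0/24 clear@24
  - 0.0.0.0/0 clear@0
  Q 101.20.167.36: descend 011001010001010010100111 ; hops seen [H1] ; pick H1
  + 12.0.0.0/8 (H4) depth=8
  Q 12.0.0.4: descend 0000110000 ; hops seen [H4] ; pick H4
  + 0.0.0.0/0 (H0) depth=0
  + 68.96.0.0/12 (H3) depth=12
  Q 101.20.167.1: descend 011001010001010010100111 ; hops seen [H0,H1] ; pick H1
  Q 68.96.107.142: descend 01000100011000 ; hops seen [H0,H3] ; pick H3
  + 68.99.112.240/28 (H2) depth=28
  + 68.99.112.0/20 (H2) depth=20
  Q 68.96.0.10: descend 01000100011000 ; hops seen [H0,H3] ; pick H3
  + 12.58.44.0/23 (H1) depth=23

== LOOKUPS ==
["H0","H1","H1","H4","H1","H3","H3"]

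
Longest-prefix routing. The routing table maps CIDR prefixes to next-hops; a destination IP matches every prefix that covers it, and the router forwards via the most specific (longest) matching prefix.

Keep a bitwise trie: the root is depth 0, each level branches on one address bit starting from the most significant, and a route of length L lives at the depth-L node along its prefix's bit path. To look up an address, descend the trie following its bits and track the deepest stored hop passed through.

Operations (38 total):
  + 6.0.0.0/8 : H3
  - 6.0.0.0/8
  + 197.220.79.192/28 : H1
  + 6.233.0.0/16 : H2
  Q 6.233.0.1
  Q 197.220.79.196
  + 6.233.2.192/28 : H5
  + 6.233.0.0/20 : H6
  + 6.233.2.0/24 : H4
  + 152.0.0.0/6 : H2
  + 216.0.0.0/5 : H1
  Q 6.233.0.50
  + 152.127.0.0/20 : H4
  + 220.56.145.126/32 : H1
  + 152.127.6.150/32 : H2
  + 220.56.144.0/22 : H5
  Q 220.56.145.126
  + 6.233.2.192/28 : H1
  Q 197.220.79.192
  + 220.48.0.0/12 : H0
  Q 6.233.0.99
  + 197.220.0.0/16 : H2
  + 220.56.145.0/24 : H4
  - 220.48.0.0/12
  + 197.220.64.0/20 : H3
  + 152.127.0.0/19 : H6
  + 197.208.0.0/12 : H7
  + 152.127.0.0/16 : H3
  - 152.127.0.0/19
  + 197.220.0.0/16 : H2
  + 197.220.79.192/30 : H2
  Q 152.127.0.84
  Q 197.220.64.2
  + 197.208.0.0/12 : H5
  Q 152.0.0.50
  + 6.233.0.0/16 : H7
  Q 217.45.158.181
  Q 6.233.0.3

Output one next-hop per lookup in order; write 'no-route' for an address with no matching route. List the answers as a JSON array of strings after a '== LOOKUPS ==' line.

Apply in order:
  add 6.0.0.0/8 -> H3 at depth 8
  - 6.0.0.0/8 clear@8
  add 197.220.79.192/28 -> H1 at depth 28
  add 6.233.0.0/16 -> H2 at depth 16
  ? 6.233.0.1  path d0:-→d1:-→d2:-→d3:-→d4:-→d5:-→d6:-→d7:-→d8:-→d9:-→d10:-→d11:-→d12:-→d13:-→d14:-→d15:-→d16:H2  best=H2
  ? 197.220.79.196  path d0:-→d1:-→d2:-→d3:-→d4:-→d5:-→d6:-→d7:-→d8:-→d9:-→d10:-→d11:-→d12:-→d13:-→d14:-→d15:-→d16:-→d17:-→d18:-→d19:-→d20:-→d21:-→d22:-→d23:-→d24:-→d25:-→d26:-→d27:-→d28:H1  best=H1
  add 6.233.2.192/28 -> H5 at depth 28
  add 6.233.0.0/20 -> H6 at depth 20
  add 6.233.2.0/24 -> H4 at depth 24
  add 152.0.0.0/6 -> H2 at depth 6
  add 216.0.0.0/5 -> H1 at depth 5
  ? 6.233.0.50  path d0:-→d1:-→d2:-→d3:-→d4:-→d5:-→d6:-→d7:-→d8:-→d9:-→d10:-→d11:-→d12:-→d13:-→d14:-→d15:-→d16:H2→d17:-→d18:-→d19:-→d20:H6→d21:-→d22:-  best=H6
  add 152.127.0.0/20 -> H4 at depth 20
  add 220.56.145.126/32 -> H1 at depth 32
  add 152.127.6.150/32 -> H2 at depth 32
  add 220.56.144.0/22 -> H5 at depth 22
  ? 220.56.145.126  path d0:-→d1:-→d2:-→d3:-→d4:-→d5:H1→d6:-→d7:-→d8:-→d9:-→d10:-→d11:-→d12:-→d13:-→d14:-→d15:-→d16:-→d17:-→d18:-→d19:-→d20:-→d21:-→d22:H5→d23:-→d24:-→d25:-→d26:-→d27:-→d28:-→d29:-→d30:-→d31:-→d32:H1  best=H1
  add 6.233.2.192/28 -> H1 at depth 28
  ? 197.220.79.192  path d0:-→d1:-→d2:-→d3:-→d4:-→d5:-→d6:-→d7:-→d8:-→d9:-→d10:-→d11:-→d12:-→d13:-→d14:-→d15:-→d16:-→d17:-→d18:-→d19:-→d20:-→d21:-→d22:-→d23:-→d24:-→d25:-→d26:-→d27:-→d28:H1  best=H1
  add 220.48.0.0/12 -> H0 at depth 12
  ? 6.233.0.99  path d0:-→d1:-→d2:-→d3:-→d4:-→d5:-→d6:-→d7:-→d8:-→d9:-→d10:-→d11:-→d12:-→d13:-→d14:-→d15:-→d16:H2→d17:-→d18:-→d19:-→d20:H6→d21:-→d22:-  best=H6
  add 197.220.0.0/16 -> H2 at depth 16
  add 220.56.145.0/24 -> H4 at depth 24
  - 220.48.0.0/12 clear@12
  add 197.220.64.0/20 -> H3 at depth 20
  add 152.127.0.0/19 -> H6 at depth 19
  add 197.208.0.0/12 -> H7 at depth 12
  add 152.127.0.0/16 -> H3 at depth 16
  - 152.127.0.0/19 clear@19
  add 197.220.0.0/16 -> H2 at depth 16
  add 197.220.79.192/30 -> H2 at depth 30
  ? 152.127.0.84  path d0:-→d1:-→d2:-→d3:-→d4:-→d5:-→d6:H2→d7:-→d8:-→d9:-→d10:-→d11:-→d12:-→d13:-→d14:-→d15:-→d16:H3→d17:-→d18:-→d19:-→d20:H4→d21:-  best=H4
  ? 197.220.64.2  path d0:-→d1:-→d2:-→d3:-→d4:-→d5:-→d6:-→d7:-→d8:-→d9:-→d10:-→d11:-→d12:H7→d13:-→d14:-→d15:-→d16:H2→d17:-→d18:-→d19:-→d20:H3  best=H3
  add 197.208.0.0/12 -> H5 at depth 12
  ? 152.0.0.50  path d0:-→d1:-→d2:-→d3:-→d4:-→d5:-→d6:H2→d7:-→d8:-→d9:-  best=H2
  add 6.233.0.0/16 -> H7 at depth 16
  ? 217.45.158.181  path d0:-→d1:-→d2:-→d3:-→d4:-→d5:H1  best=H1
  ? 6.233.0.3  path d0:-→d1:-→d2:-→d3:-→d4:-→d5:-→d6:-→d7:-→d8:-→d9:-→d10:-→d11:-→d12:-→d13:-→d14:-→d15:-→d16:H7→d17:-→d18:-→d19:-→d20:H6→d21:-→d22:-  best=H6

== LOOKUPS ==
["H2","H1","H6","H1","H1","H6","H4","H3","H2","H1","H6"]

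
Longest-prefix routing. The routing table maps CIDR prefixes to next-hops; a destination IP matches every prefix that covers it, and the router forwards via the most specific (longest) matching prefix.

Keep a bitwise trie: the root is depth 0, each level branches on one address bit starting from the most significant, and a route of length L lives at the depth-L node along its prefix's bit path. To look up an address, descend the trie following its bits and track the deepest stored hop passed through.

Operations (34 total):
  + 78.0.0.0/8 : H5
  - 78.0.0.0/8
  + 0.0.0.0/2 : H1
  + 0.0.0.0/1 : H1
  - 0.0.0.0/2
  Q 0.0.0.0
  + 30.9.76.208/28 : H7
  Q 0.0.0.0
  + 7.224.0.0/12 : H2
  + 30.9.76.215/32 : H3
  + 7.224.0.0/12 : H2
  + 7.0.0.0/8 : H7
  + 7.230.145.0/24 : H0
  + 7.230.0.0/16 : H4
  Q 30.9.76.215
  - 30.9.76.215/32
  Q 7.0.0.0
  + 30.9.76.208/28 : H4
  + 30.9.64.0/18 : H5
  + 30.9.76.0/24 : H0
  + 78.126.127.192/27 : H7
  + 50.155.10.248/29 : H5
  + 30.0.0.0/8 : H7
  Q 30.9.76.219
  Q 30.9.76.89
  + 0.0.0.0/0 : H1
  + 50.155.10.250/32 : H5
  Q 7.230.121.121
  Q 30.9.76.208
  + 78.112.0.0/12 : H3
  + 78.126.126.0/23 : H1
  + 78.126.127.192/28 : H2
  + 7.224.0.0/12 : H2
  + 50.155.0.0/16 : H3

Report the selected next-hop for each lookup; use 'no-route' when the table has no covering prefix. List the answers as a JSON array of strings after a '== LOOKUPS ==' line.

Process each operation:
  add 78.0.0.0/8 -> H5 at depth 8
  - 78.0.0.0/8 clear@8
  add 0.0.0.0/2 -> H1 at depth 2
  add 0.0.0.0/1 -> H1 at depth 1
  - 0.0.0.0/2 clear@2
  Q 0.0.0.0: descend 00 ; hops seen [H1] ; pick H1
  add 30.9.76.208/28 -> H7 at depth 28
  Q 0.0.0.0: descend 000 ; hops seen [H1] ; pick H1
  add 7.224.0.0/12 -> H2 at depth 12
  add 30.9.76.215/32 -> H3 at depth 32
  add 7.224.0.0/12 -> H2 at depth 12
  add 7.0.0.0/8 -> H7 at depth 8
  add 7.230.145.0/24 -> H0 at depth 24
  add 7.230.0.0/16 -> H4 at depth 16
  Q 30.9.76.215: descend 00011110000010010100110011010111 ; hops seen [H1,H7,H3] ; pick H3
  - 30.9.76.215/32 clear@32
  Q 7.0.0.0: descend 00000111 ; hops seen [H1,H7] ; pick H7
  add 30.9.76.208/28 -> H4 at depth 28
  add 30.9.64.0/18 -> H5 at depth 18
  add 30.9.76.0/24 -> H0 at depth 24
  add 78.126.127.192/27 -> H7 at depth 27
  add 50.155.10.248/29 -> H5 at depth 29
  add 30.0.0.0/8 -> H7 at depth 8
  Q 30.9.76.219: descend 0001111000001001010011001101 ; hops seen [H1,H7,H5,H0,H4] ; pick H4
  Q 30.9.76.89: descend 000111100000100101001100 ; hops seen [H1,H7,H5,H0] ; pick H0
  add 0.0.0.0/0 -> H1 at depth 0
  add 50.155.10.250/32 -> H5 at depth 32
  Q 7.230.121.121: descend 0000011111100110 ; hops seen [H1,H1,H7,H2,H4] ; pick H4
  Q 30.9.76.208: descend 00011110000010010100110011010 ; hops seen [H1,H1,H7,H5,H0,H4] ; pick H4
  add 78.112.0.0/12 -> H3 at depth 12
  add 78.126.126.0/23 -> H1 at depth 23
  add 78.126.127.192/28 -> H2 at depth 28
  add 7.224.0.0/12 -> H2 at depth 12
  add 50.155.0.0/16 -> H3 at depth 16

== LOOKUPS ==
["H1","H1","H3","H7","H4","H0","H4","H4"]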